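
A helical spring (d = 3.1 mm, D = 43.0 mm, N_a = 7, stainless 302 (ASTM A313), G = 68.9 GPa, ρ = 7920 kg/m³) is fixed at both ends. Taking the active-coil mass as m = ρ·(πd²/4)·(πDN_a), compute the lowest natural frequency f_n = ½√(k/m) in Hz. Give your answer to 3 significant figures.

79.5 Hz

k = Gd⁴/(8D³N_a) = (68.9×10³)(3.1⁴)/(8·43.0³·7) = 1.4291 N/mm = 1429.1 N/m
Wire length L = πDN_a = π·43.0·7 = 945.62 mm
m = ρ·(πd²/4)·L = 7920 × 7.5477×10⁻⁶ m² × 0.94562 m = 0.056527 kg
f_n = ½√(k/m) = 0.5·√(1429.1/0.056527) = 0.5·√(25282) = 79.502 Hz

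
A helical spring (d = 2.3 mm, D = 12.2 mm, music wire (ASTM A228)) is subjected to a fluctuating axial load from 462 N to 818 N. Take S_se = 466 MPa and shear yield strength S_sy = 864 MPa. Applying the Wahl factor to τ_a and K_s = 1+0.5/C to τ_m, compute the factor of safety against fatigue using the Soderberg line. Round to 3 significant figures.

0.300

C = D/d = 12.2/2.3 = 5.3043; K_W = (4C−1)/(4C−4)+0.615/C = 1.2902; K_s = 1+0.5/C = 1.0943
F_a = (F_max−F_min)/2 = 178 N; F_m = (F_max+F_min)/2 = 640 N
τ_a = K_W·8F_aD/(πd³) = 1.2902 × 454.5 = 586.39 MPa
τ_m = K_s·8F_mD/(πd³) = 1.0943 × 1634.2 = 1788.2 MPa
Soderberg: 1/n_f = τ_a/S_se + τ_m/S_sy = 586.39/466 + 1788.2/864 = 1.25835 + 2.06968 = 3.328
n_f = 1/3.328 = 0.3005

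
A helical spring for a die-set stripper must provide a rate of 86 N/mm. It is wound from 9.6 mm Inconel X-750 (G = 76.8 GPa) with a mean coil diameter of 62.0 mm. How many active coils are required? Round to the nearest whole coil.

N_a = Gd⁴/(8D³k) = (76.8×10³ × 9.6⁴)/(8 × 62.0³ × 86)
    = 6.52298e+08 / 1.6397e+08 = 3.978 → 4 coils

4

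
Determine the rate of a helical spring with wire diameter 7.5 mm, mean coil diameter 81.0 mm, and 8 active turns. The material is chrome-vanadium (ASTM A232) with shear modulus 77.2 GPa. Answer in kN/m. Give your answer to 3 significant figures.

7.18 kN/m

k = Gd⁴/(8D³N_a) = (77.2×10³ × 7.5⁴) / (8 × 81.0³ × 8)
  = 2.44266e+08 / 3.40122e+07 = 7.1817 N/mm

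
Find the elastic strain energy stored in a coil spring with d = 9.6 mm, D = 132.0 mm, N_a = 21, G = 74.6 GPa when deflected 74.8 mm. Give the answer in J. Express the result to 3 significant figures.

k = Gd⁴/(8D³N_a) = (74.6×10³)(9.6⁴)/(8·132.0³·21) = 1.6398 N/mm
U = ½kδ² = 0.5 × 1.6398 × 74.8² = 4587.4 N·mm = 4.5874 J

4.59 J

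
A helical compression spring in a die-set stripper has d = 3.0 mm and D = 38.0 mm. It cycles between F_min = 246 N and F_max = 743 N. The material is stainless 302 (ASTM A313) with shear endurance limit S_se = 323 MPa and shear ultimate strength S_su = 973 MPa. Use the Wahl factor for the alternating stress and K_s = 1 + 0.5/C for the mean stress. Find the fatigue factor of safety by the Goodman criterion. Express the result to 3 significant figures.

0.202

C = D/d = 38.0/3.0 = 12.6667; K_W = (4C−1)/(4C−4)+0.615/C = 1.1128; K_s = 1+0.5/C = 1.0395
F_a = (F_max−F_min)/2 = 248.5 N; F_m = (F_max+F_min)/2 = 494.5 N
τ_a = K_W·8F_aD/(πd³) = 1.1128 × 890.61 = 991.1 MPa
τ_m = K_s·8F_mD/(πd³) = 1.0395 × 1772.3 = 1842.2 MPa
Goodman: 1/n_f = τ_a/S_se + τ_m/S_su = 991.1/323 + 1842.2/973 = 3.06843 + 1.89333 = 4.9618
n_f = 1/4.9618 = 0.2015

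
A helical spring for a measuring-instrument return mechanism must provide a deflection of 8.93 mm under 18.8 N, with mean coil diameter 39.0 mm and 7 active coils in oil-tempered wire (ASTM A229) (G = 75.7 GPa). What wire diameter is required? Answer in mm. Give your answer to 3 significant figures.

Required rate k = F/δ = 18.8/8.93 = 2.1053 N/mm
d = (8D³N_a·k / G)^(1/4) = (8·39.0³·7·2.1053 / (75.7×10³))^0.25
  = (92.383)^0.25 = 3.1003 mm

3.10 mm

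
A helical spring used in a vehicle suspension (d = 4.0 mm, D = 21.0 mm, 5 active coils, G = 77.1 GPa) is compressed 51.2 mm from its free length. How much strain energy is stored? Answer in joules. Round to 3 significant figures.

k = Gd⁴/(8D³N_a) = (77.1×10³)(4.0⁴)/(8·21.0³·5) = 53.282 N/mm
U = ½kδ² = 0.5 × 53.282 × 51.2² = 69837 N·mm = 69.837 J

69.8 J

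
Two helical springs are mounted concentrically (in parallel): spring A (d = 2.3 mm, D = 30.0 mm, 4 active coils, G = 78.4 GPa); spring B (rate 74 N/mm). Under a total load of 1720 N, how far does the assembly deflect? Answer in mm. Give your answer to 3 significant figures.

22.5 mm

k_A = Gd⁴/(8D³N_a) = (78.4×10³)(2.3⁴)/(8·30.0³·4) = 2.5393 N/mm
Parallel: k_eq = 2.5393 + 74 = 76.539 N/mm
δ = F/k_eq = 1720/76.539 = 22.472 mm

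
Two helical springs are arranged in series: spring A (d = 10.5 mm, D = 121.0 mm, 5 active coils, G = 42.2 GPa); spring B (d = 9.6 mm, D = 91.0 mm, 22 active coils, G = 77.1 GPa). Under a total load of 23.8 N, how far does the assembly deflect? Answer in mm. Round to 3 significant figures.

8.11 mm

k_A = Gd⁴/(8D³N_a) = (42.2×10³)(10.5⁴)/(8·121.0³·5) = 7.2386 N/mm
k_B = Gd⁴/(8D³N_a) = (77.1×10³)(9.6⁴)/(8·91.0³·22) = 4.9374 N/mm
Series: 1/k_eq = 1/7.2386 + 1/4.9374 = 0.34068; k_eq = 2.9353 N/mm
δ = F/k_eq = 23.8/2.9353 = 8.1082 mm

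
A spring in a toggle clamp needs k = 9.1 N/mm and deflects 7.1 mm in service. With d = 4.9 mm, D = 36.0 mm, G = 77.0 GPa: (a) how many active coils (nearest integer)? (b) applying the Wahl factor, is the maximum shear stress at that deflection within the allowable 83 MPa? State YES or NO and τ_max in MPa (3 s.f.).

N_a = Gd⁴/(8D³k) = (77.0×10³)(4.9⁴)/(8·36.0³·9.1) = 13.07 → N_a = 13
Actual rate k = Gd⁴/(8D³·13) = 9.1482 N/mm
Working load F = kδ = 9.1482·7.1 = 64.952 N
C = 36.0/4.9 = 7.3469; K_W = (4C−1)/(4C−4)+0.615/C = 1.2019
τ_max = K_W·8FD/(πd³) = 1.2019·50.611 = 60.828 MPa
τ_max ≤ 83 MPa → acceptable

(a) 13 coils; (b) YES, τ_max = 60.8 MPa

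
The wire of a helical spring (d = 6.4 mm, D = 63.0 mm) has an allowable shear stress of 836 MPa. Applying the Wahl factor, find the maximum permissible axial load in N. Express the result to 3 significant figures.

1190 N

C = D/d = 63.0/6.4 = 9.8438
K_W = (4C−1)/(4C−4) + 0.615/C = 38.375/35.375 + 0.0625 = 1.1473
τ_max = K·8FD/(πd³) → F_max = τ_allow·πd³/(8DK)
F_max = 836·π·6.4³/(8·63.0·1.1473) = 6.8849e+05/578.23 = 1190.7 N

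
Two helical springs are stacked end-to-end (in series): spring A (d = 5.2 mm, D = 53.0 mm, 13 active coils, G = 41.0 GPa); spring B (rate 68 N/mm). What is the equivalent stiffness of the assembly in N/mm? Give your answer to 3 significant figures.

1.88 N/mm

k_A = Gd⁴/(8D³N_a) = (41.0×10³)(5.2⁴)/(8·53.0³·13) = 1.9361 N/mm
Series: 1/k_eq = 1/1.9361 + 1/68 = 0.5312; k_eq = 1.8825 N/mm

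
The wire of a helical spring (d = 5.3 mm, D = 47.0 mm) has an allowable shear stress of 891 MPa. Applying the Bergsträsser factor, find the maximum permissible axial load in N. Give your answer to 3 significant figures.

C = D/d = 47.0/5.3 = 8.8679
K_B = (4C+2)/(4C−3) = 37.472/32.472 = 1.1540
τ_max = K·8FD/(πd³) → F_max = τ_allow·πd³/(8DK)
F_max = 891·π·5.3³/(8·47.0·1.1540) = 4.1673e+05/433.9 = 960.44 N

960 N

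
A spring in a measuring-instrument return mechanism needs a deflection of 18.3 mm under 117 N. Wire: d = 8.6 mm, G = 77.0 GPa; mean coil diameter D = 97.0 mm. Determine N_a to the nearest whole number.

Required rate k = F/δ = 117/18.3 = 6.3934 N/mm
N_a = Gd⁴/(8D³k) = (77.0×10³ × 8.6⁴)/(8 × 97.0³ × 6.3934)
    = 4.21196e+08 / 4.6681e+07 = 9.023 → 9 coils

9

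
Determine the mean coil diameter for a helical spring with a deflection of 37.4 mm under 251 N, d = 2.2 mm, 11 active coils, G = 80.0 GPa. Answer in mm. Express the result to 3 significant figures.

14.7 mm

Required rate k = F/δ = 251/37.4 = 6.7112 N/mm
D = (Gd⁴/(8N_a·k))^(1/3) = (80.0×10³·2.2⁴/(8·11·6.7112))^(1/3)
  = (3173.19)^(1/3) = 14.6949 mm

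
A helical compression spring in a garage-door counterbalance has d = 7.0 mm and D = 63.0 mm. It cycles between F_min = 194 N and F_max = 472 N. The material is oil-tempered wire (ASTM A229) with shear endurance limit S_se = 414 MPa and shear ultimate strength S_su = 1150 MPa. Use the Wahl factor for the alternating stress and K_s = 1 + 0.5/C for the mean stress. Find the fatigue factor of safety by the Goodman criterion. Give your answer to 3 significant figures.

C = D/d = 63.0/7.0 = 9.0000; K_W = (4C−1)/(4C−4)+0.615/C = 1.1621; K_s = 1+0.5/C = 1.0556
F_a = (F_max−F_min)/2 = 139 N; F_m = (F_max+F_min)/2 = 333 N
τ_a = K_W·8F_aD/(πd³) = 1.1621 × 65.013 = 75.551 MPa
τ_m = K_s·8F_mD/(πd³) = 1.0556 × 155.75 = 164.4 MPa
Goodman: 1/n_f = τ_a/S_se + τ_m/S_su = 75.551/414 + 164.4/1150 = 0.18249 + 0.14296 = 0.32545
n_f = 1/0.32545 = 3.073

3.07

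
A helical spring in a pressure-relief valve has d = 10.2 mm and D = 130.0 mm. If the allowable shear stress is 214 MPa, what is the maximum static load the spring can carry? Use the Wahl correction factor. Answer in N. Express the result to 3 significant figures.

C = D/d = 130.0/10.2 = 12.7451
K_W = (4C−1)/(4C−4) + 0.615/C = 49.980/46.980 + 0.0483 = 1.1121
τ_max = K·8FD/(πd³) → F_max = τ_allow·πd³/(8DK)
F_max = 214·π·10.2³/(8·130.0·1.1121) = 7.1345e+05/1156.6 = 616.85 N

617 N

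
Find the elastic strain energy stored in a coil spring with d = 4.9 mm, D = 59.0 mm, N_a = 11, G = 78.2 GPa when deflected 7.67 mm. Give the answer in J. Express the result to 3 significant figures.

0.0734 J

k = Gd⁴/(8D³N_a) = (78.2×10³)(4.9⁴)/(8·59.0³·11) = 2.4943 N/mm
U = ½kδ² = 0.5 × 2.4943 × 7.67² = 73.369 N·mm = 0.073369 J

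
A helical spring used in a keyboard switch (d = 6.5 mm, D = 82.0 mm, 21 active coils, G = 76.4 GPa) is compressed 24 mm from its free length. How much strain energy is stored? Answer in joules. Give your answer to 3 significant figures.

k = Gd⁴/(8D³N_a) = (76.4×10³)(6.5⁴)/(8·82.0³·21) = 1.4723 N/mm
U = ½kδ² = 0.5 × 1.4723 × 24² = 424.02 N·mm = 0.42402 J

0.424 J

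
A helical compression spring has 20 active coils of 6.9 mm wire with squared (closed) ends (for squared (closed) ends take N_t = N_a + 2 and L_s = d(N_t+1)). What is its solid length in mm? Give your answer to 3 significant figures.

159 mm

squared (closed) ends: N_t = N_a + 2 = 20 + 2 = 22
L_s = d·(N_t+1) = 6.9 × 23 = 158.7 mm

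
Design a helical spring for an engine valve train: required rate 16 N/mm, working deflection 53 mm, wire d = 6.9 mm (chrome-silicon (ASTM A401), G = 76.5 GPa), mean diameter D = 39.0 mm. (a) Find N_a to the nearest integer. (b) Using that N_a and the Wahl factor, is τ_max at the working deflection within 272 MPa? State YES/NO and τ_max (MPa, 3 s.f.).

N_a = Gd⁴/(8D³k) = (76.5×10³)(6.9⁴)/(8·39.0³·16) = 22.84 → N_a = 23
Actual rate k = Gd⁴/(8D³·23) = 15.887 N/mm
Working load F = kδ = 15.887·53 = 842.02 N
C = 39.0/6.9 = 5.6522; K_W = (4C−1)/(4C−4)+0.615/C = 1.2700
τ_max = K_W·8FD/(πd³) = 1.2700·254.55 = 323.29 MPa
τ_max > 272 MPa → exceeds allowable

(a) 23 coils; (b) NO, τ_max = 323 MPa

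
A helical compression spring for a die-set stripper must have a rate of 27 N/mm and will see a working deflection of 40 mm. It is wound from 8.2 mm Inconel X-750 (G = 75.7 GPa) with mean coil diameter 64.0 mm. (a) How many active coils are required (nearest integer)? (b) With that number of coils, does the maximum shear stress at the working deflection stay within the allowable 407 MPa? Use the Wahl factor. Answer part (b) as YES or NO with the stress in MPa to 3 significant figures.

N_a = Gd⁴/(8D³k) = (75.7×10³)(8.2⁴)/(8·64.0³·27) = 6.044 → N_a = 6
Actual rate k = Gd⁴/(8D³·6) = 27.2 N/mm
Working load F = kδ = 27.2·40 = 1088 N
C = 64.0/8.2 = 7.8049; K_W = (4C−1)/(4C−4)+0.615/C = 1.1890
τ_max = K_W·8FD/(πd³) = 1.1890·321.59 = 382.38 MPa
τ_max ≤ 407 MPa → acceptable

(a) 6 coils; (b) YES, τ_max = 382 MPa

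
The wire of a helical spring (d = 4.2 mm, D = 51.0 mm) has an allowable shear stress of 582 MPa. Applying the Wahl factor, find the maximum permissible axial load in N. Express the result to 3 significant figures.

C = D/d = 51.0/4.2 = 12.1429
K_W = (4C−1)/(4C−4) + 0.615/C = 47.571/44.571 + 0.0506 = 1.1180
τ_max = K·8FD/(πd³) → F_max = τ_allow·πd³/(8DK)
F_max = 582·π·4.2³/(8·51.0·1.1180) = 1.3546e+05/456.13 = 296.99 N

297 N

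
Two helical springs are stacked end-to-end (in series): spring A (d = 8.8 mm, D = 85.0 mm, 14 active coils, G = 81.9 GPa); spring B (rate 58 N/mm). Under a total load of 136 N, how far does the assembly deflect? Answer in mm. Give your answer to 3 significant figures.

k_A = Gd⁴/(8D³N_a) = (81.9×10³)(8.8⁴)/(8·85.0³·14) = 7.1407 N/mm
Series: 1/k_eq = 1/7.1407 + 1/58 = 0.15728; k_eq = 6.3579 N/mm
δ = F/k_eq = 136/6.3579 = 21.391 mm

21.4 mm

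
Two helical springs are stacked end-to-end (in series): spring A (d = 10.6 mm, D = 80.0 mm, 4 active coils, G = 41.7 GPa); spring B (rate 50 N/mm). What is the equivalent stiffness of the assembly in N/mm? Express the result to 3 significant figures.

19.6 N/mm

k_A = Gd⁴/(8D³N_a) = (41.7×10³)(10.6⁴)/(8·80.0³·4) = 32.132 N/mm
Series: 1/k_eq = 1/32.132 + 1/50 = 0.051121; k_eq = 19.561 N/mm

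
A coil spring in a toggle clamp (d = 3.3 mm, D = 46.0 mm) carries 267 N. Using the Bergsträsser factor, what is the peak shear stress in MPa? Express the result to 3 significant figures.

953 MPa

Spring index C = D/d = 46.0/3.3 = 13.9394
K_B = (4C+2)/(4C−3) = 57.758/52.758 = 1.0948
τ₀ = 8FD/(πd³) = 8·267·46.0/(π·3.3³) = 98256/112.9 = 870.3 MPa
τ_max = K·τ₀ = 1.0948 × 870.3 = 952.78 MPa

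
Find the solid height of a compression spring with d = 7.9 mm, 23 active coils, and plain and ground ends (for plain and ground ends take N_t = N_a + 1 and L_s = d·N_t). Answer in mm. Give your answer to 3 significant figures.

plain and ground ends: N_t = N_a + 1 = 23 + 1 = 24
L_s = d·N_t = 7.9 × 24 = 189.6 mm

190 mm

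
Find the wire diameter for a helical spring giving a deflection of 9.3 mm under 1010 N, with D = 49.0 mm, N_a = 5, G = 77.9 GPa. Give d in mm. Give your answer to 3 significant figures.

Required rate k = F/δ = 1010/9.3 = 108.6 N/mm
d = (8D³N_a·k / G)^(1/4) = (8·49.0³·5·108.6 / (77.9×10³))^0.25
  = (6560.7)^0.25 = 8.9999 mm

9.00 mm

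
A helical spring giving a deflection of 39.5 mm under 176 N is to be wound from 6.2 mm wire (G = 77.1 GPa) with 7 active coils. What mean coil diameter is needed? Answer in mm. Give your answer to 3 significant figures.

77.0 mm

Required rate k = F/δ = 176/39.5 = 4.4557 N/mm
D = (Gd⁴/(8N_a·k))^(1/3) = (77.1×10³·6.2⁴/(8·7·4.4557))^(1/3)
  = (456581)^(1/3) = 77.0027 mm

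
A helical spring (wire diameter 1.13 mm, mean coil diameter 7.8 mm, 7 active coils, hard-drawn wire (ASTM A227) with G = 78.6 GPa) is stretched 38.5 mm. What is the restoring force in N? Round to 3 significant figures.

186 N

k = Gd⁴/(8D³N_a) = (78.6×10³)(1.13⁴)/(8·7.8³·7) = 4.8224 N/mm
F = k·δ = 4.8224 × 38.5 = 185.66 N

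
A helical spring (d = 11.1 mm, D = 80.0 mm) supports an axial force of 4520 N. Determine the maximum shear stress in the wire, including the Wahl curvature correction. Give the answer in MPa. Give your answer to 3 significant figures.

Spring index C = D/d = 80.0/11.1 = 7.2072
K_W = (4C−1)/(4C−4) + 0.615/C = 27.829/24.829 + 0.0853 = 1.2062
τ₀ = 8FD/(πd³) = 8·4520·80.0/(π·11.1³) = 2.8928e+06/4296.5 = 673.29 MPa
τ_max = K·τ₀ = 1.2062 × 673.29 = 812.09 MPa

812 MPa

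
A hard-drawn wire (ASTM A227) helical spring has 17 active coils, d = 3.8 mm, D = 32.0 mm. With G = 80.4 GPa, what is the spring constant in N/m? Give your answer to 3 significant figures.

k = Gd⁴/(8D³N_a) = (80.4×10³ × 3.8⁴) / (8 × 32.0³ × 17)
  = 1.67645e+07 / 4.45645e+06 = 3.7619 N/mm = 3761.9 N/m

3760 N/m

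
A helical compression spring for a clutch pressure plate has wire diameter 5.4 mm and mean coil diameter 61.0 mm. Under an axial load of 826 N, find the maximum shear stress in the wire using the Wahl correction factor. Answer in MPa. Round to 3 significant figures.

Spring index C = D/d = 61.0/5.4 = 11.2963
K_W = (4C−1)/(4C−4) + 0.615/C = 44.185/41.185 + 0.0544 = 1.1273
τ₀ = 8FD/(πd³) = 8·826·61.0/(π·5.4³) = 403088/494.69 = 814.83 MPa
τ_max = K·τ₀ = 1.1273 × 814.83 = 918.55 MPa

919 MPa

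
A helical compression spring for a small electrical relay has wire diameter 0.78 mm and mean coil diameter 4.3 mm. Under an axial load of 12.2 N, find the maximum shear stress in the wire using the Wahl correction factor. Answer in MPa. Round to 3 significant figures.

Spring index C = D/d = 4.3/0.78 = 5.5128
K_W = (4C−1)/(4C−4) + 0.615/C = 21.051/18.051 + 0.1116 = 1.2778
τ₀ = 8FD/(πd³) = 8·12.2·4.3/(π·0.78³) = 419.68/1.4908 = 281.5 MPa
τ_max = K·τ₀ = 1.2778 × 281.5 = 359.69 MPa

360 MPa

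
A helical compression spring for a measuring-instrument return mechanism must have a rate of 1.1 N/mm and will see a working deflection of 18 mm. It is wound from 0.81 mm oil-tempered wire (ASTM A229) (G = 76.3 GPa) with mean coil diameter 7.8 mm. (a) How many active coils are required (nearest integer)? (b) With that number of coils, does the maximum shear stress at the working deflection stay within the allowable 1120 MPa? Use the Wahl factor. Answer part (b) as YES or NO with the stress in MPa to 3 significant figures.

(a) 8 coils; (b) YES, τ_max = 837 MPa

N_a = Gd⁴/(8D³k) = (76.3×10³)(0.81⁴)/(8·7.8³·1.1) = 7.865 → N_a = 8
Actual rate k = Gd⁴/(8D³·8) = 1.0814 N/mm
Working load F = kδ = 1.0814·18 = 19.466 N
C = 7.8/0.81 = 9.6296; K_W = (4C−1)/(4C−4)+0.615/C = 1.1508
τ_max = K_W·8FD/(πd³) = 1.1508·727.53 = 837.23 MPa
τ_max ≤ 1120 MPa → acceptable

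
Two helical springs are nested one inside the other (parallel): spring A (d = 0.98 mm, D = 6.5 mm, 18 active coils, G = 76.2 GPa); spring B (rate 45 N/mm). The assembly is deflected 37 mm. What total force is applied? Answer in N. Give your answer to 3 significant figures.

k_A = Gd⁴/(8D³N_a) = (76.2×10³)(0.98⁴)/(8·6.5³·18) = 1.7773 N/mm
Parallel: k_eq = 1.7773 + 45 = 46.777 N/mm
F = k_eq·δ = 46.777·37 = 1730.8 N

1730 N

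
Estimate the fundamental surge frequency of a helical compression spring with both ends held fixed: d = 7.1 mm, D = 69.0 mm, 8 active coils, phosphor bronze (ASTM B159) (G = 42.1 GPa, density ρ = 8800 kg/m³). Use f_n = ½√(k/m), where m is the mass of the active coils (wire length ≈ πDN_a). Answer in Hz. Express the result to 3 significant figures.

45.9 Hz

k = Gd⁴/(8D³N_a) = (42.1×10³)(7.1⁴)/(8·69.0³·8) = 5.0885 N/mm = 5088.5 N/m
Wire length L = πDN_a = π·69.0·8 = 1734.2 mm
m = ρ·(πd²/4)·L = 8800 × 39.592×10⁻⁶ m² × 1.7342 m = 0.6042 kg
f_n = ½√(k/m) = 0.5·√(5088.5/0.6042) = 0.5·√(8421.9) = 45.885 Hz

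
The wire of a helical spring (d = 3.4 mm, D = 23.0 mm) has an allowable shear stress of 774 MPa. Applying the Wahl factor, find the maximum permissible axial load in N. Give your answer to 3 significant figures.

C = D/d = 23.0/3.4 = 6.7647
K_W = (4C−1)/(4C−4) + 0.615/C = 26.059/23.059 + 0.0909 = 1.2210
τ_max = K·8FD/(πd³) → F_max = τ_allow·πd³/(8DK)
F_max = 774·π·3.4³/(8·23.0·1.2210) = 95571/224.67 = 425.39 N

425 N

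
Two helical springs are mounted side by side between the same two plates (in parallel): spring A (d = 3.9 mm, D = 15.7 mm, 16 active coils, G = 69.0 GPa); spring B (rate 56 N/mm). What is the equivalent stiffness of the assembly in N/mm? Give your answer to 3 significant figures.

88.2 N/mm

k_A = Gd⁴/(8D³N_a) = (69.0×10³)(3.9⁴)/(8·15.7³·16) = 32.225 N/mm
Parallel: k_eq = 32.225 + 56 = 88.225 N/mm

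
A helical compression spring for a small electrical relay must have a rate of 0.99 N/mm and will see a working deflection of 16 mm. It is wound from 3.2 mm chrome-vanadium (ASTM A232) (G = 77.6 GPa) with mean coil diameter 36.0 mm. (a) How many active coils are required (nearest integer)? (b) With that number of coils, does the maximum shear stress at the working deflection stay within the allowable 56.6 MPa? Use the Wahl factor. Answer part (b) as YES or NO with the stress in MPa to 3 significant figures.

(a) 22 coils; (b) YES, τ_max = 50.0 MPa

N_a = Gd⁴/(8D³k) = (77.6×10³)(3.2⁴)/(8·36.0³·0.99) = 22.02 → N_a = 22
Actual rate k = Gd⁴/(8D³·22) = 0.99093 N/mm
Working load F = kδ = 0.99093·16 = 15.855 N
C = 36.0/3.2 = 11.2500; K_W = (4C−1)/(4C−4)+0.615/C = 1.1278
τ_max = K_W·8FD/(πd³) = 1.1278·44.356 = 50.027 MPa
τ_max ≤ 56.6 MPa → acceptable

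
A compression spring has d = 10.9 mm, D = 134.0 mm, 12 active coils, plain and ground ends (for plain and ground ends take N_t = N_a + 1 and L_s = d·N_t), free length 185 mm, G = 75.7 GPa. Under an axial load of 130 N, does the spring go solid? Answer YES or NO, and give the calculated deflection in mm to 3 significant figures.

NO, δ = 28.1 mm

k = Gd⁴/(8D³N_a) = (75.7×10³)(10.9⁴)/(8·134.0³·12) = 4.6261 N/mm
N_t = 13; L_s = 10.9·13 = 141.7 mm; δ_solid = L₀ − L_s = 185 − 141.7 = 43.3 mm
δ = F/k = 130/4.6261 = 28.101 mm
δ < δ_solid → spring does not go solid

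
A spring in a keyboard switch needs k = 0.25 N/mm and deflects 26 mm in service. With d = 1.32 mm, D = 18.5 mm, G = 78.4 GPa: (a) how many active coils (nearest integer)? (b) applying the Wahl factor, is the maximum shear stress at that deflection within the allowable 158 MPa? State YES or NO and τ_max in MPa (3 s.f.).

N_a = Gd⁴/(8D³k) = (78.4×10³)(1.32⁴)/(8·18.5³·0.25) = 18.8 → N_a = 19
Actual rate k = Gd⁴/(8D³·19) = 0.24732 N/mm
Working load F = kδ = 0.24732·26 = 6.4302 N
C = 18.5/1.32 = 14.0152; K_W = (4C−1)/(4C−4)+0.615/C = 1.1015
τ_max = K_W·8FD/(πd³) = 1.1015·131.71 = 145.08 MPa
τ_max ≤ 158 MPa → acceptable

(a) 19 coils; (b) YES, τ_max = 145 MPa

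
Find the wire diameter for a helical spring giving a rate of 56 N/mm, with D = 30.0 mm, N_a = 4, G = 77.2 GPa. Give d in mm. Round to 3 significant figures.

d = (8D³N_a·k / G)^(1/4) = (8·30.0³·4·56 / (77.2×10³))^0.25
  = (626.74)^0.25 = 5.0035 mm

5.00 mm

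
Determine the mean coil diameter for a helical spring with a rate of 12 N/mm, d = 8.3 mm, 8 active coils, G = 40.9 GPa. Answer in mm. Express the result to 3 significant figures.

D = (Gd⁴/(8N_a·k))^(1/3) = (40.9×10³·8.3⁴/(8·8·12))^(1/3)
  = (252740)^(1/3) = 63.2254 mm

63.2 mm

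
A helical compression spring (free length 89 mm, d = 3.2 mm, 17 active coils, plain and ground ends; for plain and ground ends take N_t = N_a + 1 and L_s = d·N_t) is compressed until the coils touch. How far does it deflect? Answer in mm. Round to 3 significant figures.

N_t = 18; L_s = 3.2·18 = 57.6 mm
δ_solid = L₀ − L_s = 89 − 57.6 = 31.4 mm

31.4 mm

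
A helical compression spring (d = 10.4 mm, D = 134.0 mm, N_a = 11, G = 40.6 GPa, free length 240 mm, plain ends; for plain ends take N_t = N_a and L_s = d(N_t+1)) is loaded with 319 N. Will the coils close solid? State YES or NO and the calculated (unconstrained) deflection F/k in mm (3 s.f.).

YES, δ = 142 mm

k = Gd⁴/(8D³N_a) = (40.6×10³)(10.4⁴)/(8·134.0³·11) = 2.2432 N/mm
N_t = 11; L_s = 10.4·12 = 124.8 mm; δ_solid = L₀ − L_s = 240 − 124.8 = 115.2 mm
δ = F/k = 319/2.2432 = 142.21 mm
δ ≥ δ_solid → spring goes solid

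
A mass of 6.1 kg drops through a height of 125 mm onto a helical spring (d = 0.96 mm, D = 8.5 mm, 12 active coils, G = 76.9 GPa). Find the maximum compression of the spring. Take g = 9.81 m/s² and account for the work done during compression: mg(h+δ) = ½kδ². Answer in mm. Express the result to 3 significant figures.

182 mm

k = Gd⁴/(8D³N_a) = (76.9×10³)(0.96⁴)/(8·8.5³·12) = 1.1079 N/mm
W = mg = 6.1 × 9.81 = 59.841 N
½kδ² − Wδ − Wh = 0 → δ = (W + √(W² + 2kWh))/k
δ = (59.841 + √(3580.9 + 16573.8))/1.1079 = (59.841 + 141.97)/1.1079 = 182.16 mm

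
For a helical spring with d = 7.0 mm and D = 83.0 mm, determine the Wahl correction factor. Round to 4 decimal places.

1.1209

C = D/d = 83.0/7.0 = 11.8571
K_W = (4C−1)/(4C−4) + 0.615/C = 46.429/43.429 + 0.0519 = 1.1209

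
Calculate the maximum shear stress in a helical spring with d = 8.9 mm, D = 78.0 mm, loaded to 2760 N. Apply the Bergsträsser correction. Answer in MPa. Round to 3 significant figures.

Spring index C = D/d = 78.0/8.9 = 8.7640
K_B = (4C+2)/(4C−3) = 37.056/32.056 = 1.1560
τ₀ = 8FD/(πd³) = 8·2760·78.0/(π·8.9³) = 1.72224e+06/2214.7 = 777.63 MPa
τ_max = K·τ₀ = 1.1560 × 777.63 = 898.92 MPa

899 MPa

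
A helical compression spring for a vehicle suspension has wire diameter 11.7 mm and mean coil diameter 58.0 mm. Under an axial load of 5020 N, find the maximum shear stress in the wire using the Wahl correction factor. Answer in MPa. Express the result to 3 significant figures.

608 MPa

Spring index C = D/d = 58.0/11.7 = 4.9573
K_W = (4C−1)/(4C−4) + 0.615/C = 18.829/15.829 + 0.1241 = 1.3136
τ₀ = 8FD/(πd³) = 8·5020·58.0/(π·11.7³) = 2.32928e+06/5031.6 = 462.93 MPa
τ_max = K·τ₀ = 1.3136 × 462.93 = 608.1 MPa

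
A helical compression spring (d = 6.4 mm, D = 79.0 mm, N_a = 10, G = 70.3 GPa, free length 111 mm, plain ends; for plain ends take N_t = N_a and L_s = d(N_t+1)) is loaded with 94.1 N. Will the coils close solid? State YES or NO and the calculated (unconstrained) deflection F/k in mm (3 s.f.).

NO, δ = 31.5 mm

k = Gd⁴/(8D³N_a) = (70.3×10³)(6.4⁴)/(8·79.0³·10) = 2.9902 N/mm
N_t = 10; L_s = 6.4·11 = 70.4 mm; δ_solid = L₀ − L_s = 111 − 70.4 = 40.6 mm
δ = F/k = 94.1/2.9902 = 31.469 mm
δ < δ_solid → spring does not go solid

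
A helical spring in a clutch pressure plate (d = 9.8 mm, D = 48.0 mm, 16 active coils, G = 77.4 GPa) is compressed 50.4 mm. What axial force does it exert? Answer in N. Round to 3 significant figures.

k = Gd⁴/(8D³N_a) = (77.4×10³)(9.8⁴)/(8·48.0³·16) = 50.433 N/mm
F = k·δ = 50.433 × 50.4 = 2541.8 N

2540 N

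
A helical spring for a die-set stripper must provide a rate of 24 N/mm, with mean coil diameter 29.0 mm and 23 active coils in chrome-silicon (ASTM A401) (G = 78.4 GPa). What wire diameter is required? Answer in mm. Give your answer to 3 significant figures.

6.09 mm

d = (8D³N_a·k / G)^(1/4) = (8·29.0³·23·24 / (78.4×10³))^0.25
  = (1373.7)^0.25 = 6.0880 mm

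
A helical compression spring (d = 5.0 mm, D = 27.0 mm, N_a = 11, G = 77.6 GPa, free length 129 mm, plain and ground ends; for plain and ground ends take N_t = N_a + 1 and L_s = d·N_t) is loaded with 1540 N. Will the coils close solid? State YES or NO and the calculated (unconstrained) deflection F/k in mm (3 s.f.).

k = Gd⁴/(8D³N_a) = (77.6×10³)(5.0⁴)/(8·27.0³·11) = 28.001 N/mm
N_t = 12; L_s = 5.0·12 = 60 mm; δ_solid = L₀ − L_s = 129 − 60 = 69 mm
δ = F/k = 1540/28.001 = 54.999 mm
δ < δ_solid → spring does not go solid

NO, δ = 55.0 mm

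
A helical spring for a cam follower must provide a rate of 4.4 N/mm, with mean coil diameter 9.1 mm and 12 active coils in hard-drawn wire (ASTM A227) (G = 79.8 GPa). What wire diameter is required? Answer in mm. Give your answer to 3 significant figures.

d = (8D³N_a·k / G)^(1/4) = (8·9.1³·12·4.4 / (79.8×10³))^0.25
  = (3.9888)^0.25 = 1.4132 mm

1.41 mm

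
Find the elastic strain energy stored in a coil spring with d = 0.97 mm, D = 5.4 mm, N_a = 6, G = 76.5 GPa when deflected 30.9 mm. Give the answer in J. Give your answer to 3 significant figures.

4.28 J

k = Gd⁴/(8D³N_a) = (76.5×10³)(0.97⁴)/(8·5.4³·6) = 8.9604 N/mm
U = ½kδ² = 0.5 × 8.9604 × 30.9² = 4277.7 N·mm = 4.2777 J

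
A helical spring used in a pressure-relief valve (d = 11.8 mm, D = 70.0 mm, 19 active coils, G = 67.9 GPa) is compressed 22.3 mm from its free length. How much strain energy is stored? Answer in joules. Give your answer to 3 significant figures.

6.28 J

k = Gd⁴/(8D³N_a) = (67.9×10³)(11.8⁴)/(8·70.0³·19) = 25.25 N/mm
U = ½kδ² = 0.5 × 25.25 × 22.3² = 6278.3 N·mm = 6.2783 J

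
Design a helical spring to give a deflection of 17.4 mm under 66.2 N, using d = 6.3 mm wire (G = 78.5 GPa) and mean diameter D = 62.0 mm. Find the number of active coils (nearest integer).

Required rate k = F/δ = 66.2/17.4 = 3.8046 N/mm
N_a = Gd⁴/(8D³k) = (78.5×10³ × 6.3⁴)/(8 × 62.0³ × 3.8046)
    = 1.23661e+08 / 7.25394e+06 = 17.05 → 17 coils

17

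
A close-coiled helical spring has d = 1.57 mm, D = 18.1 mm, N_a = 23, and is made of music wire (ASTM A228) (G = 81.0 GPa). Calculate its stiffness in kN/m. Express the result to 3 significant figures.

0.451 kN/m

k = Gd⁴/(8D³N_a) = (81.0×10³ × 1.57⁴) / (8 × 18.1³ × 23)
  = 492134 / 1.09107e+06 = 0.45106 N/mm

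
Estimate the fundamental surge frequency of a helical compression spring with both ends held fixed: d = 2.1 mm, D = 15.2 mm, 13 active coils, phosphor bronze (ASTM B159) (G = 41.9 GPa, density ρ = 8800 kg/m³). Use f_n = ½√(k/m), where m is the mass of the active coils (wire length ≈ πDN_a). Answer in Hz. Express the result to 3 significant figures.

172 Hz

k = Gd⁴/(8D³N_a) = (41.9×10³)(2.1⁴)/(8·15.2³·13) = 2.2311 N/mm = 2231.1 N/m
Wire length L = πDN_a = π·15.2·13 = 620.78 mm
m = ρ·(πd²/4)·L = 8800 × 3.4636×10⁻⁶ m² × 0.62078 m = 0.018921 kg
f_n = ½√(k/m) = 0.5·√(2231.1/0.018921) = 0.5·√(1.1792e+05) = 171.7 Hz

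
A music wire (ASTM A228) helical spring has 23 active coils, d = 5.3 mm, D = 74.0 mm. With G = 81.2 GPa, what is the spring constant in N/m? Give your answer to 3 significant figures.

k = Gd⁴/(8D³N_a) = (81.2×10³ × 5.3⁴) / (8 × 74.0³ × 23)
  = 6.40707e+07 / 7.45612e+07 = 0.8593 N/mm = 859.3 N/m

859 N/m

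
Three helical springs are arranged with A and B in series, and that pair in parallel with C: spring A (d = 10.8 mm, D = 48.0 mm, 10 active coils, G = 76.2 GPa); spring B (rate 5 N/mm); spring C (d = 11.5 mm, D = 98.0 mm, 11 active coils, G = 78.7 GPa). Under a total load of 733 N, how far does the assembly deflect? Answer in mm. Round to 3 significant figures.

k_A = Gd⁴/(8D³N_a) = (76.2×10³)(10.8⁴)/(8·48.0³·10) = 117.18 N/mm
k_C = Gd⁴/(8D³N_a) = (78.7×10³)(11.5⁴)/(8·98.0³·11) = 16.619 N/mm
Springs A,B series: k_AB = 1/(1/117.18+1/5) = 4.7954 N/mm; parallel with C: k_eq = 4.7954+16.619 = 21.414 N/mm
δ = F/k_eq = 733/21.414 = 34.229 mm

34.2 mm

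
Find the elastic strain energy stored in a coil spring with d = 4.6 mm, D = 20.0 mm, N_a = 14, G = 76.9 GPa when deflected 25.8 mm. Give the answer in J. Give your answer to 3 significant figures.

12.8 J

k = Gd⁴/(8D³N_a) = (76.9×10³)(4.6⁴)/(8·20.0³·14) = 38.428 N/mm
U = ½kδ² = 0.5 × 38.428 × 25.8² = 12790 N·mm = 12.79 J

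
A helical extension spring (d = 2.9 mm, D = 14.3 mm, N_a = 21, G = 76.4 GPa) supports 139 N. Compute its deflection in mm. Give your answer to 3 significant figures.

12.6 mm

k = Gd⁴/(8D³N_a) = (76.4×10³)(2.9⁴)/(8·14.3³·21) = 10.999 N/mm
δ = F/k = 139 / 10.999 = 12.637 mm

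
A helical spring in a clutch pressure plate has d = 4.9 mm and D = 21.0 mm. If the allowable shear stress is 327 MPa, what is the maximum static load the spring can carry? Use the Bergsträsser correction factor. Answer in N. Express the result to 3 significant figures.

532 N

C = D/d = 21.0/4.9 = 4.2857
K_B = (4C+2)/(4C−3) = 19.143/14.143 = 1.3535
τ_max = K·8FD/(πd³) → F_max = τ_allow·πd³/(8DK)
F_max = 327·π·4.9³/(8·21.0·1.3535) = 1.2086e+05/227.39 = 531.5 N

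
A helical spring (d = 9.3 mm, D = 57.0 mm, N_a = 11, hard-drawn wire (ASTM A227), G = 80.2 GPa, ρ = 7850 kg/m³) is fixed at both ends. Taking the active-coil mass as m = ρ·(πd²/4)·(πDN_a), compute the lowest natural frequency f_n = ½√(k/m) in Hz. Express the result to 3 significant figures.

93.6 Hz

k = Gd⁴/(8D³N_a) = (80.2×10³)(9.3⁴)/(8·57.0³·11) = 36.813 N/mm = 36813 N/m
Wire length L = πDN_a = π·57.0·11 = 1969.8 mm
m = ρ·(πd²/4)·L = 7850 × 67.929×10⁻⁶ m² × 1.9698 m = 1.0504 kg
f_n = ½√(k/m) = 0.5·√(36813/1.0504) = 0.5·√(35047) = 93.605 Hz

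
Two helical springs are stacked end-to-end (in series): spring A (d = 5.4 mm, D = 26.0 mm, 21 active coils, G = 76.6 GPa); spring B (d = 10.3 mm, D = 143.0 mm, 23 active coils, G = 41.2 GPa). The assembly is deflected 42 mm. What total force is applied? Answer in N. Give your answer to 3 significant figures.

k_A = Gd⁴/(8D³N_a) = (76.6×10³)(5.4⁴)/(8·26.0³·21) = 22.058 N/mm
k_B = Gd⁴/(8D³N_a) = (41.2×10³)(10.3⁴)/(8·143.0³·23) = 0.86183 N/mm
Series: 1/k_eq = 1/22.058 + 1/0.86183 = 1.2057; k_eq = 0.82942 N/mm
F = k_eq·δ = 0.82942·42 = 34.836 N

34.8 N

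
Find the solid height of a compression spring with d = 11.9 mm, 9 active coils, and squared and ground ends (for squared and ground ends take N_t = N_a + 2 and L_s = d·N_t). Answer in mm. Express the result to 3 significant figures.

131 mm

squared and ground ends: N_t = N_a + 2 = 9 + 2 = 11
L_s = d·N_t = 11.9 × 11 = 130.9 mm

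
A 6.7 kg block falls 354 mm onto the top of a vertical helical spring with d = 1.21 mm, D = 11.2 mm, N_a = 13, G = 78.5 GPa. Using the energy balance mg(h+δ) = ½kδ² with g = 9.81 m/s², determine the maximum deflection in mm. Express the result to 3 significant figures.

k = Gd⁴/(8D³N_a) = (78.5×10³)(1.21⁴)/(8·11.2³·13) = 1.1517 N/mm
W = mg = 6.7 × 9.81 = 65.727 N
½kδ² − Wδ − Wh = 0 → δ = (W + √(W² + 2kWh))/k
δ = (65.727 + √(4320 + 53592.1))/1.1517 = (65.727 + 240.65)/1.1517 = 266.03 mm

266 mm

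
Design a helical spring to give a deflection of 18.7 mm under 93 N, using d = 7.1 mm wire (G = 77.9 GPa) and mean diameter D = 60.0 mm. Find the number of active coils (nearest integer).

Required rate k = F/δ = 93/18.7 = 4.9733 N/mm
N_a = Gd⁴/(8D³k) = (77.9×10³ × 7.1⁴)/(8 × 60.0³ × 4.9733)
    = 1.97957e+08 / 8.5938e+06 = 23.03 → 23 coils

23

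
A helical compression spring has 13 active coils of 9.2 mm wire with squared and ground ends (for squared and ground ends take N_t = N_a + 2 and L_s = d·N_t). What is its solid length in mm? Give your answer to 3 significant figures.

138 mm

squared and ground ends: N_t = N_a + 2 = 13 + 2 = 15
L_s = d·N_t = 9.2 × 15 = 138 mm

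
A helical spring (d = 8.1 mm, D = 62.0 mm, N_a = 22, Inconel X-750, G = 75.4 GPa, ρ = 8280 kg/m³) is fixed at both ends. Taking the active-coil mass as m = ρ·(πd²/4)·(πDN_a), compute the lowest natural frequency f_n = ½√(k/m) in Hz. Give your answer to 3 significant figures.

32.5 Hz

k = Gd⁴/(8D³N_a) = (75.4×10³)(8.1⁴)/(8·62.0³·22) = 7.7379 N/mm = 7737.9 N/m
Wire length L = πDN_a = π·62.0·22 = 4285.1 mm
m = ρ·(πd²/4)·L = 8280 × 51.53×10⁻⁶ m² × 4.2851 m = 1.8283 kg
f_n = ½√(k/m) = 0.5·√(7737.9/1.8283) = 0.5·√(4232.2) = 32.528 Hz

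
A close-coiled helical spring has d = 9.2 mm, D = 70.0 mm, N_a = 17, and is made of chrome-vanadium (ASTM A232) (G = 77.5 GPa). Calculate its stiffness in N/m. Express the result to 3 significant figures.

k = Gd⁴/(8D³N_a) = (77.5×10³ × 9.2⁴) / (8 × 70.0³ × 17)
  = 5.55205e+08 / 4.6648e+07 = 11.902 N/mm = 11902 N/m

11900 N/m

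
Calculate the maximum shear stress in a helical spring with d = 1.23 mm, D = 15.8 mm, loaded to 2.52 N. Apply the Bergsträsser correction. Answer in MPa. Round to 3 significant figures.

60.1 MPa

Spring index C = D/d = 15.8/1.23 = 12.8455
K_B = (4C+2)/(4C−3) = 53.382/48.382 = 1.1033
τ₀ = 8FD/(πd³) = 8·2.52·15.8/(π·1.23³) = 318.528/5.8461 = 54.486 MPa
τ_max = K·τ₀ = 1.1033 × 54.486 = 60.116 MPa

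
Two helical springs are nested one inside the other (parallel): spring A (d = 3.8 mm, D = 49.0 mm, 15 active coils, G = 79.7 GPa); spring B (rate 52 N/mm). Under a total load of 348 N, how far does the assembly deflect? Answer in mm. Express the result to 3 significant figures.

6.54 mm

k_A = Gd⁴/(8D³N_a) = (79.7×10³)(3.8⁴)/(8·49.0³·15) = 1.1771 N/mm
Parallel: k_eq = 1.1771 + 52 = 53.177 N/mm
δ = F/k_eq = 348/53.177 = 6.5442 mm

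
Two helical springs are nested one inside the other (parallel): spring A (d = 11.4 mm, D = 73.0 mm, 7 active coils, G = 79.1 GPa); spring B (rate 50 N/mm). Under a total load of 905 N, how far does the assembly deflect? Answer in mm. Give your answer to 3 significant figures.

k_A = Gd⁴/(8D³N_a) = (79.1×10³)(11.4⁴)/(8·73.0³·7) = 61.325 N/mm
Parallel: k_eq = 61.325 + 50 = 111.33 N/mm
δ = F/k_eq = 905/111.33 = 8.1293 mm

8.13 mm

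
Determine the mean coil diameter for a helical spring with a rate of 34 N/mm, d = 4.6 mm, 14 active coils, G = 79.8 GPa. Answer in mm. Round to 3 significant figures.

D = (Gd⁴/(8N_a·k))^(1/3) = (79.8×10³·4.6⁴/(8·14·34))^(1/3)
  = (9382.9)^(1/3) = 21.0917 mm

21.1 mm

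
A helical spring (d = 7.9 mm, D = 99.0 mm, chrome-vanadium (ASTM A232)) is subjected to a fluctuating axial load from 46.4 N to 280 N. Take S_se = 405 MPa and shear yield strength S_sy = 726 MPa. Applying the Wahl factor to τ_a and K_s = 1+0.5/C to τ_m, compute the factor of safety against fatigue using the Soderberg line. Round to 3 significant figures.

3.52

C = D/d = 99.0/7.9 = 12.5316; K_W = (4C−1)/(4C−4)+0.615/C = 1.1141; K_s = 1+0.5/C = 1.0399
F_a = (F_max−F_min)/2 = 116.8 N; F_m = (F_max+F_min)/2 = 163.2 N
τ_a = K_W·8F_aD/(πd³) = 1.1141 × 59.722 = 66.538 MPa
τ_m = K_s·8F_mD/(πd³) = 1.0399 × 83.448 = 86.777 MPa
Soderberg: 1/n_f = τ_a/S_se + τ_m/S_sy = 66.538/405 + 86.777/726 = 0.16429 + 0.11953 = 0.28382
n_f = 1/0.28382 = 3.523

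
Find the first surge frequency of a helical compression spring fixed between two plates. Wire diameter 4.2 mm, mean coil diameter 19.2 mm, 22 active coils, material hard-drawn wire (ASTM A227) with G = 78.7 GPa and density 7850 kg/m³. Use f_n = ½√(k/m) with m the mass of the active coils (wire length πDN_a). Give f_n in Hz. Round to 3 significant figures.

185 Hz

k = Gd⁴/(8D³N_a) = (78.7×10³)(4.2⁴)/(8·19.2³·22) = 19.659 N/mm = 19659 N/m
Wire length L = πDN_a = π·19.2·22 = 1327 mm
m = ρ·(πd²/4)·L = 7850 × 13.854×10⁻⁶ m² × 1.327 m = 0.14432 kg
f_n = ½√(k/m) = 0.5·√(19659/0.14432) = 0.5·√(1.3621e+05) = 184.54 Hz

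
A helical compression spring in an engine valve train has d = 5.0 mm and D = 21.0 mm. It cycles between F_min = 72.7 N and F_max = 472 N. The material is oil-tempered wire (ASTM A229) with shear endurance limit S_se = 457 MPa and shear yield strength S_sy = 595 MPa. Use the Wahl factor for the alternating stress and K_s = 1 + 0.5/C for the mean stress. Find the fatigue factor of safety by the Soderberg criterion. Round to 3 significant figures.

2.10

C = D/d = 21.0/5.0 = 4.2000; K_W = (4C−1)/(4C−4)+0.615/C = 1.3808; K_s = 1+0.5/C = 1.1190
F_a = (F_max−F_min)/2 = 199.65 N; F_m = (F_max+F_min)/2 = 272.35 N
τ_a = K_W·8F_aD/(πd³) = 1.3808 × 85.412 = 117.94 MPa
τ_m = K_s·8F_mD/(πd³) = 1.1190 × 116.51 = 130.38 MPa
Soderberg: 1/n_f = τ_a/S_se + τ_m/S_sy = 117.94/457 + 130.38/595 = 0.25807 + 0.21913 = 0.4772
n_f = 1/0.4772 = 2.096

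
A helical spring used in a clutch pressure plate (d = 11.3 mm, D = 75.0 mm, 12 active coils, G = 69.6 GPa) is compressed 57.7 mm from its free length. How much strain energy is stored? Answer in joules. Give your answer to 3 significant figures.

46.6 J

k = Gd⁴/(8D³N_a) = (69.6×10³)(11.3⁴)/(8·75.0³·12) = 28.02 N/mm
U = ½kδ² = 0.5 × 28.02 × 57.7² = 46643 N·mm = 46.643 J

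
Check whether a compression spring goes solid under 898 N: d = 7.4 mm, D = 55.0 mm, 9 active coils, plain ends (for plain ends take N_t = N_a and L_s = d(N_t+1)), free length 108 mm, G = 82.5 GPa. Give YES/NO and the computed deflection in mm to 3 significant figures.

YES, δ = 43.5 mm

k = Gd⁴/(8D³N_a) = (82.5×10³)(7.4⁴)/(8·55.0³·9) = 20.652 N/mm
N_t = 9; L_s = 7.4·10 = 74 mm; δ_solid = L₀ − L_s = 108 − 74 = 34 mm
δ = F/k = 898/20.652 = 43.483 mm
δ ≥ δ_solid → spring goes solid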